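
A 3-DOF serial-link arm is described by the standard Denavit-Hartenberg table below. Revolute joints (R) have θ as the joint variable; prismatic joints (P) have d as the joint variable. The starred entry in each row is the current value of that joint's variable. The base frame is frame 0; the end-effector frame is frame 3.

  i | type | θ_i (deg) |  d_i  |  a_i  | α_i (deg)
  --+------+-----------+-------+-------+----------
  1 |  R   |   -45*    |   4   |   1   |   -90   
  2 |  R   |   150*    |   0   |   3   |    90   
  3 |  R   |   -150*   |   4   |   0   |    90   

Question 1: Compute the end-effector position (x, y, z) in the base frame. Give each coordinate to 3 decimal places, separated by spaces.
after link 1: o_1 = (0.7071, -0.7071, 4.0000)
after link 2: o_2 = (-1.1300, 1.1300, 2.5000)
after link 3: o_3 = (0.2842, -0.2842, -0.9641)

0.284 -0.284 -0.964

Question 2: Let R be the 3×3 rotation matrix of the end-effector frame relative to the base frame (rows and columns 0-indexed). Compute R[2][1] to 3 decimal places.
-0.866

End-effector y-axis (col 1 of R) = (0.3536,-0.3536,-0.8660)
R[2][1] = -0.8660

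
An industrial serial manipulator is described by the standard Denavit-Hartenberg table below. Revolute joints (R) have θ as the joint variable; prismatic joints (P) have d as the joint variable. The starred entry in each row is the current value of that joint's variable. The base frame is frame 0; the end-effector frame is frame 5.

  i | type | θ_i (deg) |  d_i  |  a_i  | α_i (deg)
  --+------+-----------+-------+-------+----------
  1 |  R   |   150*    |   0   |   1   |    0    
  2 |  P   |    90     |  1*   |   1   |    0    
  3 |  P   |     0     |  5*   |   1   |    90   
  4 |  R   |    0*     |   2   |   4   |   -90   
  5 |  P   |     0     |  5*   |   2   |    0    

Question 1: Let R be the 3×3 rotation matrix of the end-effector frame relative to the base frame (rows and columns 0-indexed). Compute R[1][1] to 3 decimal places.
End-effector y-axis (col 1 of R) = (0.8660,-0.5000,0.0000)
R[1][1] = -0.5000

-0.500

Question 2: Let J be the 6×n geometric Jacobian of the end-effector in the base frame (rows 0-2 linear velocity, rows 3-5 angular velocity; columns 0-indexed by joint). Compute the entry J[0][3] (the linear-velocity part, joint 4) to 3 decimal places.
axis z_3 = (-0.8660,0.5000,0.0000); lever o_n−o_3 = (-4.7321,-4.1962,5.0000)
cross product → J_v[:, 3] = (2.5000,4.3301,6.0000)
J_ω[:, 3] = z_3
entry J[0][3] = 2.5000

2.500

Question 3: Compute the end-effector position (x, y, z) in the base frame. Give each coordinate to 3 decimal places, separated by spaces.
after link 1: o_1 = (-0.8660, 0.5000, 0.0000)
after link 2: o_2 = (-1.3660, -0.3660, 1.0000)
after link 3: o_3 = (-1.8660, -1.2321, 6.0000)
after link 4: o_4 = (-5.5981, -3.6962, 6.0000)
after link 5: o_5 = (-6.5981, -5.4282, 11.0000)

-6.598 -5.428 11.000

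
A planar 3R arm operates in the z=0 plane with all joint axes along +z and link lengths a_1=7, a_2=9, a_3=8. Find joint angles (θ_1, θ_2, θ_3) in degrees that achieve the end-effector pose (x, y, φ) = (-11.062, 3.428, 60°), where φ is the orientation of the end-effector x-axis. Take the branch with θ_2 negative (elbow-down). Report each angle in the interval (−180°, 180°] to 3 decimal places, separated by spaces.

wrist centre = target − a_3·(cos φ, sin φ) = (-15.0620, -3.5002)
cos θ_2 = (239.1153−7²−9²)/(2·7·9) = 0.8660; θ_2 = -30.0036° (elbow-down)
β = atan2(-3.5002,-15.0620) = -166.9174°; ψ = atan2(-4.5005,14.7939) = -16.9204°
θ_1 = β − ψ = -149.9971°
θ_3 = φ − θ_1 − θ_2 = -119.9993° (wrapped to (-180°,180°])

-149.997 -30.004 -119.999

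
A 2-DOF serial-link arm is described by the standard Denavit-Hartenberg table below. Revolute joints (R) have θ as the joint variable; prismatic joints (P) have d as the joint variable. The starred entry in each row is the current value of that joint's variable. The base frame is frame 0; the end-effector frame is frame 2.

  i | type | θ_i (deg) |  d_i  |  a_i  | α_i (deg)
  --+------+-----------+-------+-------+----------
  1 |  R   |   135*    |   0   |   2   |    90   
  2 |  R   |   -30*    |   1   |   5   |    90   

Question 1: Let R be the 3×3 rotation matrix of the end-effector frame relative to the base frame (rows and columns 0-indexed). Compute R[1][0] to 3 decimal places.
End-effector x-axis (col 0 of R) = (-0.6124,0.6124,-0.5000)
R[1][0] = 0.6124

0.612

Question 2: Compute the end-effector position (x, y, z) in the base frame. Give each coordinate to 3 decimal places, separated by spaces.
after link 1: o_1 = (-1.4142, 1.4142, 0.0000)
after link 2: o_2 = (-3.7690, 5.1832, -2.5000)

-3.769 5.183 -2.500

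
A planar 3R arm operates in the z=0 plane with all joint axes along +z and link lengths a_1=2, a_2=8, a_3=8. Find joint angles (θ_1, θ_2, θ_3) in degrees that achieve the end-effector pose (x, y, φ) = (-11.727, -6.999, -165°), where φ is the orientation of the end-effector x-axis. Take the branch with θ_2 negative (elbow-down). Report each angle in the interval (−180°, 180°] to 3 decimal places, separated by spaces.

wrist centre = target − a_3·(cos φ, sin φ) = (-3.9996, -4.9284)
cos θ_2 = (40.2863−2²−8²)/(2·2·8) = -0.8661; θ_2 = -150.0030° (elbow-down)
β = atan2(-4.9284,-3.9996) = -129.0604°; ψ = atan2(-3.9996,-4.9284) = -140.9391°
θ_1 = β − ψ = 11.8786°
θ_3 = φ − θ_1 − θ_2 = -26.8756° (wrapped to (-180°,180°])

11.879 -150.003 -26.876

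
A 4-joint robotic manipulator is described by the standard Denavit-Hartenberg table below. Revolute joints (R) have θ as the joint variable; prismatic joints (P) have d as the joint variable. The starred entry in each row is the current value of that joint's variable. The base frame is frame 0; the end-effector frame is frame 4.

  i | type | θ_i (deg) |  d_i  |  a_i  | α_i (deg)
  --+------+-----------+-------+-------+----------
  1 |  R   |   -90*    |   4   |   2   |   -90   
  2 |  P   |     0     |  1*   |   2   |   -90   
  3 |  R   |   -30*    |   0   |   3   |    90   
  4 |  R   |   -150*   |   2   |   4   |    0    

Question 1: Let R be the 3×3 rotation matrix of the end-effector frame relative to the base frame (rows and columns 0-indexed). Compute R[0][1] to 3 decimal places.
0.250

End-effector y-axis (col 1 of R) = (0.2500,-0.4330,0.8660)
R[0][1] = 0.2500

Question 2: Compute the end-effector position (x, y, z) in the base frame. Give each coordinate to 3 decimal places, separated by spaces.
2.500 -2.598 6.000

after link 1: o_1 = (0.0000, -2.0000, 4.0000)
after link 2: o_2 = (1.0000, -4.0000, 4.0000)
after link 3: o_3 = (2.5000, -6.5981, 4.0000)
after link 4: o_4 = (2.5000, -2.5981, 6.0000)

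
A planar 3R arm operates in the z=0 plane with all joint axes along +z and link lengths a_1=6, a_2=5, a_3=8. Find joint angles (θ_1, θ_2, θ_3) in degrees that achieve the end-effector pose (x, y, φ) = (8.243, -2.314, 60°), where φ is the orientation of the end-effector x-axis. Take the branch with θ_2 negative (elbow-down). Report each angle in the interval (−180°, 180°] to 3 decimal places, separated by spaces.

-44.994 -45.007 150.001

wrist centre = target − a_3·(cos φ, sin φ) = (4.2430, -9.2422)
cos θ_2 = (103.4214−6²−5²)/(2·6·5) = 0.7070; θ_2 = -45.0068° (elbow-down)
β = atan2(-9.2422,4.2430) = -65.3406°; ψ = atan2(-3.5360,9.5351) = -20.3465°
θ_1 = β − ψ = -44.9941°
θ_3 = φ − θ_1 − θ_2 = 150.0009° (wrapped to (-180°,180°])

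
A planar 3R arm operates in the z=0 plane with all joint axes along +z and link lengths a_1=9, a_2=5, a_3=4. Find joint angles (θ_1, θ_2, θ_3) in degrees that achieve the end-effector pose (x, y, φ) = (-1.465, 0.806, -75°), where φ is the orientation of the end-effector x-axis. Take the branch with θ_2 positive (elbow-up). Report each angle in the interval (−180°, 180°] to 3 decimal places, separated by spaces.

wrist centre = target − a_3·(cos φ, sin φ) = (-2.5003, 4.6697)
cos θ_2 = (28.0575−9²−5²)/(2·9·5) = -0.8660; θ_2 = 150.0003° (elbow-up)
β = atan2(4.6697,-2.5003) = 118.1657°; ψ = atan2(2.5000,4.6699) = 28.1621°
θ_1 = β − ψ = 90.0036°
θ_3 = φ − θ_1 − θ_2 = 44.9961° (wrapped to (-180°,180°])

90.004 150.000 44.996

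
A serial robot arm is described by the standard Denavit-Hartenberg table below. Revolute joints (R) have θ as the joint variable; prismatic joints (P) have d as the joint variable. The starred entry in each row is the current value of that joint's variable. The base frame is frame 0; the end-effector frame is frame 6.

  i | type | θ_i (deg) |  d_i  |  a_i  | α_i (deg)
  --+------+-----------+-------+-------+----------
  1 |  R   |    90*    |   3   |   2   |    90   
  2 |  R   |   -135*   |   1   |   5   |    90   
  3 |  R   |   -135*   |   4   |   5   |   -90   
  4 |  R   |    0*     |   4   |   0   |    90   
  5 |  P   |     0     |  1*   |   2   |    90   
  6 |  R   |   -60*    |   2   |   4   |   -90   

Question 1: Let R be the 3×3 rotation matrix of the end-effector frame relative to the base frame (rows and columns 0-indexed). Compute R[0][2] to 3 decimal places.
End-effector z-axis (col 2 of R) = (-0.6124,0.0795,0.7866)
R[0][2] = -0.6124

-0.612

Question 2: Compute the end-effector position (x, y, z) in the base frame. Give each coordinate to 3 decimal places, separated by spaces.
-6.778 0.878 4.051

after link 1: o_1 = (0.0000, 2.0000, 3.0000)
after link 2: o_2 = (1.0000, -1.5355, -0.5355)
after link 3: o_3 = (-2.5355, -1.8640, 4.7929)
after link 4: o_4 = (-5.3640, -3.8640, 2.7929)
after link 5: o_5 = (-6.7782, -3.5711, 4.5000)
after link 6: o_6 = (-6.7782, 0.8784, 4.0505)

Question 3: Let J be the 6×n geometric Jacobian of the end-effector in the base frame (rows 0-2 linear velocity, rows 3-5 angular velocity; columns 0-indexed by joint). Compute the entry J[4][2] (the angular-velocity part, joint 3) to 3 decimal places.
-0.707

axis z_2 = (-0.0000,-0.7071,0.7071); lever o_n−o_2 = (-7.7782,2.4140,4.5860)
cross product → J_v[:, 2] = (-4.9497,-5.5000,-5.5000)
J_ω[:, 2] = z_2
entry J[4][2] = -0.7071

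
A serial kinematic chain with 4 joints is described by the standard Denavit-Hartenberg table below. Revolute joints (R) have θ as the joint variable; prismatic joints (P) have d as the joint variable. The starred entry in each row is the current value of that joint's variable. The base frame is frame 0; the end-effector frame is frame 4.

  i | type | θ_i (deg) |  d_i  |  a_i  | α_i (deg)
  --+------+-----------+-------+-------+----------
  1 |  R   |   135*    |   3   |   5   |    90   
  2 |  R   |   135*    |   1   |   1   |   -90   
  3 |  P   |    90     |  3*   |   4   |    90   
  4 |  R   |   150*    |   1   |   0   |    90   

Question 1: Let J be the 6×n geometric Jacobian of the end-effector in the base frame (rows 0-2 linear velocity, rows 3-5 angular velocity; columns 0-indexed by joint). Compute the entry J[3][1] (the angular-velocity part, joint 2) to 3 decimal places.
0.707

axis z_1 = (0.7071,0.7071,0.0000); lever o_n−o_1 = (0.3787,-4.6213,-0.7071)
cross product → J_v[:, 1] = (-0.5000,0.5000,-3.5355)
J_ω[:, 1] = z_1
entry J[3][1] = 0.7071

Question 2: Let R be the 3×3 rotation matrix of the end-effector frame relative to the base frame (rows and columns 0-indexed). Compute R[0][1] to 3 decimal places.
0.500

End-effector y-axis (col 1 of R) = (0.5000,-0.5000,0.7071)
R[0][1] = 0.5000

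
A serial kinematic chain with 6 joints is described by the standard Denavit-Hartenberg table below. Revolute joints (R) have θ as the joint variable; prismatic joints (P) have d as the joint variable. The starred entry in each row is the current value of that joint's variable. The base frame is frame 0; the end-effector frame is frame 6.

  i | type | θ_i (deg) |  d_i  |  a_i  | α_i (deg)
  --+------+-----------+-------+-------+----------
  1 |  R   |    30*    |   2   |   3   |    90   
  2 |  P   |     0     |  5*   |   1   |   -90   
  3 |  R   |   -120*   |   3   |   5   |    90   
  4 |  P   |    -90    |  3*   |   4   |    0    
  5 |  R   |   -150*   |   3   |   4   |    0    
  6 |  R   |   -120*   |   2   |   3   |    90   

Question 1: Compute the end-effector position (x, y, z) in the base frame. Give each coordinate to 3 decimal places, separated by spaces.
-2.036 -8.330 4.464

after link 1: o_1 = (2.5981, 1.5000, 2.0000)
after link 2: o_2 = (5.9641, -2.3301, 2.0000)
after link 3: o_3 = (5.9641, -7.3301, 5.0000)
after link 4: o_4 = (2.9641, -7.3301, 1.0000)
after link 5: o_5 = (-0.0359, -5.3301, 4.4641)
after link 6: o_6 = (-2.0359, -8.3301, 4.4641)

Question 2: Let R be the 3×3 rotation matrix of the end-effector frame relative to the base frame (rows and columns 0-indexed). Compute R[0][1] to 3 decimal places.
End-effector y-axis (col 1 of R) = (-1.0000,-0.0000,0.0000)
R[0][1] = -1.0000

-1.000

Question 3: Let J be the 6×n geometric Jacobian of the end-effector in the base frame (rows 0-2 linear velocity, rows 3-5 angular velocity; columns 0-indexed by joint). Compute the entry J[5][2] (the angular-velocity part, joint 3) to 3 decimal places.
1.000

axis z_2 = (0.0000,0.0000,1.0000); lever o_n−o_2 = (-8.0000,-6.0000,2.4641)
cross product → J_v[:, 2] = (6.0000,-8.0000,0.0000)
J_ω[:, 2] = z_2
entry J[5][2] = 1.0000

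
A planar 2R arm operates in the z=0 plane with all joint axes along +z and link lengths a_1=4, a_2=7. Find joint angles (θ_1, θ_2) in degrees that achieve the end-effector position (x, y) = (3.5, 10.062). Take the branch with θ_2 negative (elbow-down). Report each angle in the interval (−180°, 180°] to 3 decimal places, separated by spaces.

90.004 -30.007

cos θ_2 = (113.4938−4²−7²)/(2·4·7) = 0.8660; θ_2 = -30.0073° (elbow-down)
β = atan2(10.0620,3.5000) = 70.8201°; ψ = atan2(-3.5008,10.0617) = -19.1843°
θ_1 = β − ψ = 90.0044°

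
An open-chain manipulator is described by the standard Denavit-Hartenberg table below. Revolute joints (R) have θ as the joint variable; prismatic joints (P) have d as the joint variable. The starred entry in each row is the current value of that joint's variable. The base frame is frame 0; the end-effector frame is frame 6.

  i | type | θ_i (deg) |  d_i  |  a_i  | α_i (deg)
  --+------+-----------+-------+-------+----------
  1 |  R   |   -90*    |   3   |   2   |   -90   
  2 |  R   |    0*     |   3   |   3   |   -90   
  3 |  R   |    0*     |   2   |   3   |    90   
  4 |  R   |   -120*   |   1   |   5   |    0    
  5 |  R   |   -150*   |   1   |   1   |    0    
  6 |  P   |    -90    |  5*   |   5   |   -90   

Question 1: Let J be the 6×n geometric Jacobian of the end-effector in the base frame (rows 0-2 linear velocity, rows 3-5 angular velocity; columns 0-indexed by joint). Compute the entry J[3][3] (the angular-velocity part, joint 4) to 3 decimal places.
1.000

axis z_3 = (1.0000,0.0000,0.0000); lever o_n−o_3 = (7.0000,-2.5000,3.3301)
cross product → J_v[:, 3] = (0.0000,-3.3301,-2.5000)
J_ω[:, 3] = z_3
entry J[3][3] = 1.0000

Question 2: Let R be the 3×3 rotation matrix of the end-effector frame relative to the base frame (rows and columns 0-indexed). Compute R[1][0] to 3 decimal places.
End-effector x-axis (col 0 of R) = (0.0000,-1.0000,-0.0000)
R[1][0] = -1.0000

-1.000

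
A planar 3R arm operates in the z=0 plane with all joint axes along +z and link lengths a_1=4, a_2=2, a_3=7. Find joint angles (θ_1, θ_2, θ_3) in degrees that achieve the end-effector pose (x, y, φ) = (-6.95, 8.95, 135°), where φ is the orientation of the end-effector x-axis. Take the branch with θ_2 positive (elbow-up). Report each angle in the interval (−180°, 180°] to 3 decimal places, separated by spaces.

90.004 89.989 -44.993

wrist centre = target − a_3·(cos φ, sin φ) = (-2.0003, 4.0003)
cos θ_2 = (20.0030−4²−2²)/(2·4·2) = 0.0002; θ_2 = 89.9891° (elbow-up)
β = atan2(4.0003,-2.0003) = 116.5665°; ψ = atan2(2.0000,4.0004) = 26.5629°
θ_1 = β − ψ = 90.0036°
θ_3 = φ − θ_1 − θ_2 = -44.9928° (wrapped to (-180°,180°])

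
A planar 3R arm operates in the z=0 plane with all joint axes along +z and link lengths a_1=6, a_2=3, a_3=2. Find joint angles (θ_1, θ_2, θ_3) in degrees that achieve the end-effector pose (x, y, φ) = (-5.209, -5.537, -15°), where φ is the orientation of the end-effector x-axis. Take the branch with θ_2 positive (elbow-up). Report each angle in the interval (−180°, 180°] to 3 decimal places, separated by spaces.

wrist centre = target − a_3·(cos φ, sin φ) = (-7.1409, -5.0194)
cos θ_2 = (76.1858−6²−3²)/(2·6·3) = 0.8663; θ_2 = 29.9718° (elbow-up)
β = atan2(-5.0194,-7.1409) = -144.8963°; ψ = atan2(1.4987,8.5988) = 9.8870°
θ_1 = β − ψ = -154.7833°
θ_3 = φ − θ_1 − θ_2 = 109.8115° (wrapped to (-180°,180°])

-154.783 29.972 109.811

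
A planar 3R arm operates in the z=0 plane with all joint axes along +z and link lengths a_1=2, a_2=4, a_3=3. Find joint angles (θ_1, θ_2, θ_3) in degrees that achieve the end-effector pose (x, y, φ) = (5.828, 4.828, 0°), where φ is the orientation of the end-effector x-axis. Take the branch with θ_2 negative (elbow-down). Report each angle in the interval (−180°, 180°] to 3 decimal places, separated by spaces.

wrist centre = target − a_3·(cos φ, sin φ) = (2.8280, 4.8280)
cos θ_2 = (31.3072−2²−4²)/(2·2·4) = 0.7067; θ_2 = -45.0331° (elbow-down)
β = atan2(4.8280,2.8280) = 59.6404°; ψ = atan2(-2.8301,4.8268) = -30.3841°
θ_1 = β − ψ = 90.0245°
θ_3 = φ − θ_1 − θ_2 = -44.9914° (wrapped to (-180°,180°])

90.024 -45.033 -44.991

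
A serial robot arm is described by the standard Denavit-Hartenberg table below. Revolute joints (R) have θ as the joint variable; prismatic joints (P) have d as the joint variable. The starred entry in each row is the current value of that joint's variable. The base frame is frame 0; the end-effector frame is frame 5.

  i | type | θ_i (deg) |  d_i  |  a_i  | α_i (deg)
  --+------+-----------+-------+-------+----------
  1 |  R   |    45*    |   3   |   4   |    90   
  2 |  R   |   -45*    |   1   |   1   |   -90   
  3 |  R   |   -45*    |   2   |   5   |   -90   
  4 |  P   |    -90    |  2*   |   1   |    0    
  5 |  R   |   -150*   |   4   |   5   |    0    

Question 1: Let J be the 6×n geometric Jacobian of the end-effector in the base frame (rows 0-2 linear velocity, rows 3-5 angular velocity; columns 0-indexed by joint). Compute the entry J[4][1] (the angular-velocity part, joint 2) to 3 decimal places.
axis z_1 = (0.7071,-0.7071,0.0000); lever o_n−o_1 = (1.7972,3.8830,-5.8976)
cross product → J_v[:, 1] = (4.1703,4.1703,4.0166)
J_ω[:, 1] = z_1
entry J[4][1] = -0.7071

-0.707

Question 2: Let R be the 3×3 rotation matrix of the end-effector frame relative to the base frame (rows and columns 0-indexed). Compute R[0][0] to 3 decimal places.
-0.860

End-effector x-axis (col 0 of R) = (-0.8598,-0.3598,-0.3624)
R[0][0] = -0.8598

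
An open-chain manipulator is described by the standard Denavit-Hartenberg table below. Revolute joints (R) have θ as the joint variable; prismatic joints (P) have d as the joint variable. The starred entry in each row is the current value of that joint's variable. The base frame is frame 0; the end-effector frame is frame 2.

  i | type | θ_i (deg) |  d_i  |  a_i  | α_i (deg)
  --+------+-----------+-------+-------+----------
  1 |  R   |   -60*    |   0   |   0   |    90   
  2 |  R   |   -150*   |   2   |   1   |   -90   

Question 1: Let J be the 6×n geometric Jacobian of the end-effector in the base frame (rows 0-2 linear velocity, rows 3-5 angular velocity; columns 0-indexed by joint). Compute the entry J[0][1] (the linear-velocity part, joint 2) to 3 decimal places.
0.250

axis z_1 = (-0.8660,-0.5000,0.0000); lever o_n−o_1 = (-2.1651,-0.2500,-0.5000)
cross product → J_v[:, 1] = (0.2500,-0.4330,-0.8660)
J_ω[:, 1] = z_1
entry J[0][1] = 0.2500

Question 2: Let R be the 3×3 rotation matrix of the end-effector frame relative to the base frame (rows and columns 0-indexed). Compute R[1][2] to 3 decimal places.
-0.433

End-effector z-axis (col 2 of R) = (0.2500,-0.4330,-0.8660)
R[1][2] = -0.4330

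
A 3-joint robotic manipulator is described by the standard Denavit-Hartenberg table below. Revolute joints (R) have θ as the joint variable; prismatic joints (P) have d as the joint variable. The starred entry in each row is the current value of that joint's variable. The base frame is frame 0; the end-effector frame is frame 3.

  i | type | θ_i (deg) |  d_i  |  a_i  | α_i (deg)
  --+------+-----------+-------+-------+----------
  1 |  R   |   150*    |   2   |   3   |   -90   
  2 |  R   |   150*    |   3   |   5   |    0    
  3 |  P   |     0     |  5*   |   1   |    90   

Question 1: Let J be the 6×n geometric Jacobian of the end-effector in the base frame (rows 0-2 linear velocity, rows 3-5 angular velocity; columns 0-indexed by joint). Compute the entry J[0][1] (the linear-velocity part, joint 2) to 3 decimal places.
2.598

axis z_1 = (-0.5000,-0.8660,0.0000); lever o_n−o_1 = (0.5000,-9.5263,-3.0000)
cross product → J_v[:, 1] = (2.5981,-1.5000,5.1962)
J_ω[:, 1] = z_1
entry J[0][1] = 2.5981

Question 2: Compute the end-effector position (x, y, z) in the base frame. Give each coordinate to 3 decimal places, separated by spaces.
after link 1: o_1 = (-2.5981, 1.5000, 2.0000)
after link 2: o_2 = (-0.3481, -3.2631, -0.5000)
after link 3: o_3 = (-2.0981, -8.0263, -1.0000)

-2.098 -8.026 -1.000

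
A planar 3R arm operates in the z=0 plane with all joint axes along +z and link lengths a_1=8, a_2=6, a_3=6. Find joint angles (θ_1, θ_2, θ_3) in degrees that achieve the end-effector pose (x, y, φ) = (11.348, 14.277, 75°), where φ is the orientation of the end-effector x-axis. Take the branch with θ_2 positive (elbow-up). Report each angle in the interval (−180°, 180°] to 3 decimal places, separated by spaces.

wrist centre = target − a_3·(cos φ, sin φ) = (9.7951, 8.4814)
cos θ_2 = (167.8786−8²−6²)/(2·8·6) = 0.7071; θ_2 = 45.0031° (elbow-up)
β = atan2(8.4814,9.7951) = 40.8889°; ψ = atan2(4.2429,12.2424) = 19.1148°
θ_1 = β − ψ = 21.7740°
θ_3 = φ − θ_1 − θ_2 = 8.2229° (wrapped to (-180°,180°])

21.774 45.003 8.223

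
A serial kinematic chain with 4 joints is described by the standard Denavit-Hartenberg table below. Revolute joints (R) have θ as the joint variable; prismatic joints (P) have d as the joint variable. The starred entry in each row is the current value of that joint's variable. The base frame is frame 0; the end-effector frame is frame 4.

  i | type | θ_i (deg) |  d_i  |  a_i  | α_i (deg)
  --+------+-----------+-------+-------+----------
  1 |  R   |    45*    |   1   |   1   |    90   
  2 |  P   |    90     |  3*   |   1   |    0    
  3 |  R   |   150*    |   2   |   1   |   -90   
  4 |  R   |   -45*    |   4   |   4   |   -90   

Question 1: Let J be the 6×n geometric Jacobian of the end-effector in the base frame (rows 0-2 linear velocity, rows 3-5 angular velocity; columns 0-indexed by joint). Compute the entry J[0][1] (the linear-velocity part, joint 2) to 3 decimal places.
prismatic axis z_1 = (0.7071,-0.7071,0.0000)
J_v[:, 1] = z_1; J_ω[:, 1] = (0,0,0)
entry J[0][1] = 0.7071

0.707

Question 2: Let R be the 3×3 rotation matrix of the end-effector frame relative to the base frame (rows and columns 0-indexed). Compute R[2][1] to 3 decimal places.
0.500

End-effector y-axis (col 1 of R) = (-0.6124,-0.6124,0.5000)
R[2][1] = 0.5000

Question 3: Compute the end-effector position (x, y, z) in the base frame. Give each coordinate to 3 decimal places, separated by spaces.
after link 1: o_1 = (0.7071, 0.7071, 1.0000)
after link 2: o_2 = (2.8284, -1.4142, 2.0000)
after link 3: o_3 = (3.8891, -3.1820, 1.1340)
after link 4: o_4 = (7.3386, -3.7325, -3.3155)

7.339 -3.732 -3.316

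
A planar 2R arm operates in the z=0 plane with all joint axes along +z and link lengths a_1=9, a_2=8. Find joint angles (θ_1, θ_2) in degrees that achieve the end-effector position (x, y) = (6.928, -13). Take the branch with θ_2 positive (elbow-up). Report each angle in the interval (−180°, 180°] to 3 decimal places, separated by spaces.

cos θ_2 = (216.9972−9²−8²)/(2·9·8) = 0.5000; θ_2 = 60.0013° (elbow-up)
β = atan2(-13.0000,6.9280) = -61.9458°; ψ = atan2(6.9283,12.9998) = 28.0555°
θ_1 = β − ψ = -90.0013°

-90.001 60.001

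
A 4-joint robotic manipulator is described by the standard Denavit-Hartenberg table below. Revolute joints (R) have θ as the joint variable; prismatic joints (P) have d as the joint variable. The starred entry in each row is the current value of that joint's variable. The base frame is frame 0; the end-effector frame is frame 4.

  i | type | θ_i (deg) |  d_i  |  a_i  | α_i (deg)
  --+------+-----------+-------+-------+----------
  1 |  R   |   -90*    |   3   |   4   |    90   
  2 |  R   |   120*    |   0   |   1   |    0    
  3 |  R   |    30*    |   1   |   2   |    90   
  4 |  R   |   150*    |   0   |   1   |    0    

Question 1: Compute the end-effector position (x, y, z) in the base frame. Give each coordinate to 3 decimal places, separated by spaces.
after link 1: o_1 = (0.0000, -4.0000, 3.0000)
after link 2: o_2 = (0.0000, -3.5000, 3.8660)
after link 3: o_3 = (-1.0000, -1.7679, 4.8660)
after link 4: o_4 = (-1.5000, -2.5179, 4.4330)

-1.500 -2.518 4.433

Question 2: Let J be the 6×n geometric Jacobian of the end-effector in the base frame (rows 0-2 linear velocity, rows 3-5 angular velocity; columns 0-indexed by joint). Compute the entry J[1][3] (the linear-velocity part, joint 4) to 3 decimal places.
-0.433

axis z_3 = (0.0000,-0.5000,0.8660); lever o_n−o_3 = (-0.5000,-0.7500,-0.4330)
cross product → J_v[:, 3] = (0.8660,-0.4330,-0.2500)
J_ω[:, 3] = z_3
entry J[1][3] = -0.4330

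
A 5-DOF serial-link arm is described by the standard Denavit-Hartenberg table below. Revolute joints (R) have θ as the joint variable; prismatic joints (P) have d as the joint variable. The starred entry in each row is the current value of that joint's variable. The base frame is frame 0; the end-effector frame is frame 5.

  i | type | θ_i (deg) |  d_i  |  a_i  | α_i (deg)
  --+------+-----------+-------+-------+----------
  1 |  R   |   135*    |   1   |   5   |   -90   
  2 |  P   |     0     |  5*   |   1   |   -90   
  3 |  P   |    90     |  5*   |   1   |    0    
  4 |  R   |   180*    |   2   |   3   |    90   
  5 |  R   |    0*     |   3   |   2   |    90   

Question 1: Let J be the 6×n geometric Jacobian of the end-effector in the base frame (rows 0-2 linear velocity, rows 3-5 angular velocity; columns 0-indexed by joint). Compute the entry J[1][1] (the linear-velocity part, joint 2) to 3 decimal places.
prismatic axis z_1 = (-0.7071,-0.7071,0.0000)
J_v[:, 1] = z_1; J_ω[:, 1] = (0,0,0)
entry J[1][1] = -0.7071

-0.707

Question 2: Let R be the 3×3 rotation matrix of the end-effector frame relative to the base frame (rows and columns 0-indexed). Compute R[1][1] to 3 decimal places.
End-effector y-axis (col 1 of R) = (0.7071,-0.7071,-0.0000)
R[1][1] = -0.7071

-0.707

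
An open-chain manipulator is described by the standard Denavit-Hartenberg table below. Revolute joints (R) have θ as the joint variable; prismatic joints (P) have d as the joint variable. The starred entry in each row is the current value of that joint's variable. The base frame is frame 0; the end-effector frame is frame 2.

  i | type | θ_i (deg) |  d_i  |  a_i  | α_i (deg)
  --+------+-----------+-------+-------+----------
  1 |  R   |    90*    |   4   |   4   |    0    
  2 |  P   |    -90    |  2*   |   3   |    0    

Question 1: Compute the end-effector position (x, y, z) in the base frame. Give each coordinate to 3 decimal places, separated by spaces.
3.000 4.000 6.000

after link 1: o_1 = (0.0000, 4.0000, 4.0000)
after link 2: o_2 = (3.0000, 4.0000, 6.0000)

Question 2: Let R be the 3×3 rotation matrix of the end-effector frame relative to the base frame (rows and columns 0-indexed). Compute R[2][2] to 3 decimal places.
1.000

End-effector z-axis (col 2 of R) = (0.0000,0.0000,1.0000)
R[2][2] = 1.0000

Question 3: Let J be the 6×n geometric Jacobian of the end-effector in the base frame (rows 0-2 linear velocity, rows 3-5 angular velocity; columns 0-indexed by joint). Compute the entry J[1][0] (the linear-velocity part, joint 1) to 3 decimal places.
axis z_0 = ẑ; lever o_n−o_0 = (3.0000,4.0000,6.0000)
cross product → J_v[:, 0] = (-4.0000,3.0000,0.0000)
J_ω[:, 0] = z_0
entry J[1][0] = 3.0000

3.000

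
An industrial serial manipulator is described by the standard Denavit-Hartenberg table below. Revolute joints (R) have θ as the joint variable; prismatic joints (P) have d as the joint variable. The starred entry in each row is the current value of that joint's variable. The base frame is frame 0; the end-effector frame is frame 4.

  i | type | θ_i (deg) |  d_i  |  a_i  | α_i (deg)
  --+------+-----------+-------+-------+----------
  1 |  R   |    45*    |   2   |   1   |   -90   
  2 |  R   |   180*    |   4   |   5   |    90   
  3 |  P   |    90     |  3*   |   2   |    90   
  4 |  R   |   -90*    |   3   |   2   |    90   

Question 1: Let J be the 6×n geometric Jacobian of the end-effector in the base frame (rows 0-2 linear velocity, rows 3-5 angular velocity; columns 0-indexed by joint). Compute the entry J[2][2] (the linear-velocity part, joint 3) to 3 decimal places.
-1.000

prismatic axis z_2 = (0.0000,0.0000,-1.0000)
J_v[:, 2] = z_2; J_ω[:, 2] = (0,0,0)
entry J[2][2] = -1.0000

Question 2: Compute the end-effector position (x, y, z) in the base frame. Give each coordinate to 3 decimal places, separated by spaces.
-9.192 -0.707 1.000

after link 1: o_1 = (0.7071, 0.7071, 2.0000)
after link 2: o_2 = (-5.6569, 0.0000, 2.0000)
after link 3: o_3 = (-7.0711, 1.4142, -1.0000)
after link 4: o_4 = (-9.1924, -0.7071, 1.0000)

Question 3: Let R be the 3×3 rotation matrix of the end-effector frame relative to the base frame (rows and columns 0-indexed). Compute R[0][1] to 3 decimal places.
End-effector y-axis (col 1 of R) = (-0.7071,-0.7071,-0.0000)
R[0][1] = -0.7071

-0.707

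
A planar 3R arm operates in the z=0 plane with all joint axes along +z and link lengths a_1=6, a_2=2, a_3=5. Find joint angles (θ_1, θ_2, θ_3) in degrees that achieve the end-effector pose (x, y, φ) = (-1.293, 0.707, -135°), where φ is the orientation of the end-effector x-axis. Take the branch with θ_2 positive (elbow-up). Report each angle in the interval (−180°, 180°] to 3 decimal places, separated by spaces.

45.001 135.005 44.994

wrist centre = target − a_3·(cos φ, sin φ) = (2.2425, 4.2425)
cos θ_2 = (23.0281−6²−2²)/(2·6·2) = -0.7072; θ_2 = 135.0047° (elbow-up)
β = atan2(4.2425,2.2425) = 62.1398°; ψ = atan2(1.4141,4.5857) = 17.1384°
θ_1 = β − ψ = 45.0014°
θ_3 = φ − θ_1 − θ_2 = 44.9939° (wrapped to (-180°,180°])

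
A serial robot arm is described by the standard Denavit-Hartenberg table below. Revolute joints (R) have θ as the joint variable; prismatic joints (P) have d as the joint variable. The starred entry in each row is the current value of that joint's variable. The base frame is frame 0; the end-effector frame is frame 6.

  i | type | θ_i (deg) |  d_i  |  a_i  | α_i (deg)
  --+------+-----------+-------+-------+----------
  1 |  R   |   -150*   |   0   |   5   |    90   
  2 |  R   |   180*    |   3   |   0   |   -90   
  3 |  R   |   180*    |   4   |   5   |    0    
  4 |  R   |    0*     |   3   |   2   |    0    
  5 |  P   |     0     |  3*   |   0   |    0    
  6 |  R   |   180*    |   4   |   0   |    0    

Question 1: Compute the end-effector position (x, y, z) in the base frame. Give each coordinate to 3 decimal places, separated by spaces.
-11.892 -3.402 -14.000

after link 1: o_1 = (-4.3301, -2.5000, 0.0000)
after link 2: o_2 = (-5.8301, 0.0981, 0.0000)
after link 3: o_3 = (-10.1603, -2.4019, -4.0000)
after link 4: o_4 = (-11.8923, -3.4019, -7.0000)
after link 5: o_5 = (-11.8923, -3.4019, -10.0000)
after link 6: o_6 = (-11.8923, -3.4019, -14.0000)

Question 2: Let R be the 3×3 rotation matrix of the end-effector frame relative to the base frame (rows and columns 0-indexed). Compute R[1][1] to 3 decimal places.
End-effector y-axis (col 1 of R) = (0.5000,-0.8660,-0.0000)
R[1][1] = -0.8660

-0.866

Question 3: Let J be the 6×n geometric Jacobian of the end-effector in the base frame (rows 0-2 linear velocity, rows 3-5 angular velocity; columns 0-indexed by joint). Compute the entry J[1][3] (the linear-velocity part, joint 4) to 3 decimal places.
1.732

axis z_3 = (0.0000,0.0000,-1.0000); lever o_n−o_3 = (-1.7321,-1.0000,-10.0000)
cross product → J_v[:, 3] = (-1.0000,1.7321,0.0000)
J_ω[:, 3] = z_3
entry J[1][3] = 1.7321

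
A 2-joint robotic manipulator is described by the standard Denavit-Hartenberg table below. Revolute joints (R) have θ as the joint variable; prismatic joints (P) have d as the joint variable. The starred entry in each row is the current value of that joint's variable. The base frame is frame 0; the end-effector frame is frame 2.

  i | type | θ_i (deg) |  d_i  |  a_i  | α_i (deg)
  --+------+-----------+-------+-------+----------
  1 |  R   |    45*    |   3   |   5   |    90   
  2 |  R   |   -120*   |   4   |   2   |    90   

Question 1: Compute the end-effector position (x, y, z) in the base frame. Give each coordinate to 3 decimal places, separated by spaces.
5.657 -0.000 1.268

after link 1: o_1 = (3.5355, 3.5355, 3.0000)
after link 2: o_2 = (5.6569, -0.0000, 1.2679)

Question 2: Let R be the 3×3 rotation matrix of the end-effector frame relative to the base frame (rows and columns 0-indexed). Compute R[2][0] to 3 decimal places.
-0.866

End-effector x-axis (col 0 of R) = (-0.3536,-0.3536,-0.8660)
R[2][0] = -0.8660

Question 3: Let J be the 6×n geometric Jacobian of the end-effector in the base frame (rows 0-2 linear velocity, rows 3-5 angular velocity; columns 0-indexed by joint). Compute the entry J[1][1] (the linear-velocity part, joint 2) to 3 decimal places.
1.225

axis z_1 = (0.7071,-0.7071,0.0000); lever o_n−o_1 = (2.1213,-3.5355,-1.7321)
cross product → J_v[:, 1] = (1.2247,1.2247,-1.0000)
J_ω[:, 1] = z_1
entry J[1][1] = 1.2247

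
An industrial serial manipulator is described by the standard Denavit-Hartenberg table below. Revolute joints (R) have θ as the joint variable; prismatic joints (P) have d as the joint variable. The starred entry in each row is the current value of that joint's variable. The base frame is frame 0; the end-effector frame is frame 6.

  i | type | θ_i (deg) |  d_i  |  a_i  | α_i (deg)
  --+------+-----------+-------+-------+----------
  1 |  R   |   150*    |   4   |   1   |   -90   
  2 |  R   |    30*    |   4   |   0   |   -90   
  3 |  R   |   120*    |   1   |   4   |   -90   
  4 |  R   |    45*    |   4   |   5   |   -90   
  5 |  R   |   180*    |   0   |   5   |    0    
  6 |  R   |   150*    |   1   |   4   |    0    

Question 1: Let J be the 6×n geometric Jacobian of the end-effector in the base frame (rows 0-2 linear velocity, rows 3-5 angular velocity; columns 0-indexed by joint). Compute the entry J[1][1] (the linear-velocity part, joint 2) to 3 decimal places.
axis z_1 = (-0.5000,-0.8660,0.0000); lever o_n−o_1 = (4.1032,-4.7095,5.9013)
cross product → J_v[:, 1] = (-5.1107,2.9507,5.9082)
J_ω[:, 1] = z_1
entry J[1][1] = 2.9507

2.951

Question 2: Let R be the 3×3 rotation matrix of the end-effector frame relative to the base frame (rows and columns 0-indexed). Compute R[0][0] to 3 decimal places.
0.429

End-effector x-axis (col 0 of R) = (0.4294,0.0758,0.8999)
R[0][0] = 0.4294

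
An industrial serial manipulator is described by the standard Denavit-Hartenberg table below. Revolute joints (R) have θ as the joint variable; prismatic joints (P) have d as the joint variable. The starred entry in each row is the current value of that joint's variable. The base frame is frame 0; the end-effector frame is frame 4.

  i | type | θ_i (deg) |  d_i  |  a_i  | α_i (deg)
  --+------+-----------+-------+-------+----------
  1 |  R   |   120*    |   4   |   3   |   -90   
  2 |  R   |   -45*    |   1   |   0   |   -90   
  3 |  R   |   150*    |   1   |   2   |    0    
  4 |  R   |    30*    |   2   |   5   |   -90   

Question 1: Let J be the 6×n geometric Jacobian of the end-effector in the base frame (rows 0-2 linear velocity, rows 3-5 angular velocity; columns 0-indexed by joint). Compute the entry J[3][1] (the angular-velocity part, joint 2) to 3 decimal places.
-0.866

axis z_1 = (-0.8660,-0.5000,0.0000); lever o_n−o_1 = (1.3195,-2.2854,-6.8816)
cross product → J_v[:, 1] = (3.4408,-5.9596,2.6390)
J_ω[:, 1] = z_1
entry J[3][1] = -0.8660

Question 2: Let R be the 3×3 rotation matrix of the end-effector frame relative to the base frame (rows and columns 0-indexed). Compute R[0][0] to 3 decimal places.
End-effector x-axis (col 0 of R) = (0.3536,-0.6124,-0.7071)
R[0][0] = 0.3536

0.354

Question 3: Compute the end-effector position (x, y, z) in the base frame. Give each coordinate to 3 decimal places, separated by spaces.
after link 1: o_1 = (-1.5000, 2.5981, 4.0000)
after link 2: o_2 = (-2.3660, 2.0981, 4.0000)
after link 3: o_3 = (-1.2412, 2.1498, 2.0681)
after link 4: o_4 = (-0.1805, 0.3127, -2.8816)

-0.181 0.313 -2.882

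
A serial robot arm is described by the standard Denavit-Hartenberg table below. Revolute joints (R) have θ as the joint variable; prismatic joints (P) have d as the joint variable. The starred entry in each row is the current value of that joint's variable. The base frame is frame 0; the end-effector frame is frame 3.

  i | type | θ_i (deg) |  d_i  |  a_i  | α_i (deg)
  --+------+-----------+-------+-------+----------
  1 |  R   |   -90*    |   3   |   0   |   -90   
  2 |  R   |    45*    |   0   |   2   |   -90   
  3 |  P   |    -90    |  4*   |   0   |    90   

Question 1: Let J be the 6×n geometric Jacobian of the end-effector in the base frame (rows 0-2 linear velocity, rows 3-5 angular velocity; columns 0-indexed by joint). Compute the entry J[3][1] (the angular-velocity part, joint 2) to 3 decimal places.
1.000

axis z_1 = (1.0000,0.0000,0.0000); lever o_n−o_1 = (0.0000,1.4142,-4.2426)
cross product → J_v[:, 1] = (-0.0000,4.2426,1.4142)
J_ω[:, 1] = z_1
entry J[3][1] = 1.0000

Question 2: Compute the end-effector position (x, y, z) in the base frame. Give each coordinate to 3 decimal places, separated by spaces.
after link 1: o_1 = (0.0000, 0.0000, 3.0000)
after link 2: o_2 = (0.0000, -1.4142, 1.5858)
after link 3: o_3 = (0.0000, 1.4142, -1.2426)

0.000 1.414 -1.243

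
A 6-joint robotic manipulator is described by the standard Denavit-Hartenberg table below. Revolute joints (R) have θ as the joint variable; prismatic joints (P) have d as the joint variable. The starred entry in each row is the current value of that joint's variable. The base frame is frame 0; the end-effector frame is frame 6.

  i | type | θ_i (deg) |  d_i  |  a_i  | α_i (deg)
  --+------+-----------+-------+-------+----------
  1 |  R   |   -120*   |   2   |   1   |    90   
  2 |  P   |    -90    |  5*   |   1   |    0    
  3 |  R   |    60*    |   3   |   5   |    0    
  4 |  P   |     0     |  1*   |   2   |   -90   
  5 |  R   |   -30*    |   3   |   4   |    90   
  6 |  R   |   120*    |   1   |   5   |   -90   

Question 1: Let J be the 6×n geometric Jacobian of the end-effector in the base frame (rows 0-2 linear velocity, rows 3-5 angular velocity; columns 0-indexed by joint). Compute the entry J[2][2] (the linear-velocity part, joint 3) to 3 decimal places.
axis z_2 = (-0.8660,0.5000,0.0000); lever o_n−o_2 = (-10.0732,-6.2153,2.4486)
cross product → J_v[:, 2] = (1.2243,2.1205,10.4192)
J_ω[:, 2] = z_2
entry J[2][2] = 10.4192

10.419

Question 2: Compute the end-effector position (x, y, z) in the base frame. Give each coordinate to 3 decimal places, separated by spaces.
-14.903 -4.581 3.449

after link 1: o_1 = (-0.5000, -0.8660, 2.0000)
after link 2: o_2 = (-4.8301, 1.6340, 1.0000)
after link 3: o_3 = (-9.5933, -0.6160, -1.5000)
after link 4: o_4 = (-11.3253, -1.6160, -2.5000)
after link 5: o_5 = (-15.3074, -4.5131, -1.6340)
after link 6: o_6 = (-14.9034, -4.5813, 3.4486)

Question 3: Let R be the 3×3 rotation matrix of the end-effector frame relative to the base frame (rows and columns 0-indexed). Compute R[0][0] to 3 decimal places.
End-effector x-axis (col 0 of R) = (0.1875,-0.1752,0.9665)
R[0][0] = 0.1875

0.187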